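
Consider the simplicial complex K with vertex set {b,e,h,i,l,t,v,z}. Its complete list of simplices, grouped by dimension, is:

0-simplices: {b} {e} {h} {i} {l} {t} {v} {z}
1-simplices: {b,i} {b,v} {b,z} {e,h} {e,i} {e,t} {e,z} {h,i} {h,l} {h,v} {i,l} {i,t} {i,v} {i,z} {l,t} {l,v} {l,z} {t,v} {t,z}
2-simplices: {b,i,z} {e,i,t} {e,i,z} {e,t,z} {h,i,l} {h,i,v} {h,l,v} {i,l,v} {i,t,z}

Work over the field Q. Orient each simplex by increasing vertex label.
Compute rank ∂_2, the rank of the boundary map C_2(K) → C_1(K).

rank∂_2=7

n_0=8 n_1=19 n_2=9  [Q]
∂1: piv[bi,bv,bz,eh,ei,et,hl] rk=7  ker:ez,hi,hv,il,it,iv,iz,lt,lv,lz,tv,tz
∂2: piv[biz,eit,eiz,etz,hil,hiv,hlv] rk=7  ker:ilv,itz
rk∂_2=7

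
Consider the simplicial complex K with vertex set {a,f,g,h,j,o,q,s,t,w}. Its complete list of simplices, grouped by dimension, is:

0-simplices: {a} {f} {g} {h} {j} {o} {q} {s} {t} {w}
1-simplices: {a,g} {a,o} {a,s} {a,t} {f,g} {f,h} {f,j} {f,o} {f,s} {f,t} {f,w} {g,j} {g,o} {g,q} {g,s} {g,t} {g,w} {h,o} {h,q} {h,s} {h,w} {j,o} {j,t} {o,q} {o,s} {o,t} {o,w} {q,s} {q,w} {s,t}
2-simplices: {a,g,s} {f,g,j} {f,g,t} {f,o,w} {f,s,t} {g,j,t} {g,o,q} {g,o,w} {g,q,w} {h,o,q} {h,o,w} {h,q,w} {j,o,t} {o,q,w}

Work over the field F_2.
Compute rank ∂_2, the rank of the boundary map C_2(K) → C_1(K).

rank∂_2=12

n_0=10 n_1=30 n_2=14  [Z2]
∂1: piv[ag,ao,as,at,fg,fh,fj,fw,gq] rk=9  ker:fo,fs,ft,gj,go,gs,gt,gw,ho,hq,hs,hw,jo,jt,oq,os,ot,ow,qs,qw,st
∂2: piv[ags,fgj,fgt,fow,fst,gjt,goq,gow,gqw,hoq,how,jot] rk=12  ker:hqw,oqw
rk∂_2=12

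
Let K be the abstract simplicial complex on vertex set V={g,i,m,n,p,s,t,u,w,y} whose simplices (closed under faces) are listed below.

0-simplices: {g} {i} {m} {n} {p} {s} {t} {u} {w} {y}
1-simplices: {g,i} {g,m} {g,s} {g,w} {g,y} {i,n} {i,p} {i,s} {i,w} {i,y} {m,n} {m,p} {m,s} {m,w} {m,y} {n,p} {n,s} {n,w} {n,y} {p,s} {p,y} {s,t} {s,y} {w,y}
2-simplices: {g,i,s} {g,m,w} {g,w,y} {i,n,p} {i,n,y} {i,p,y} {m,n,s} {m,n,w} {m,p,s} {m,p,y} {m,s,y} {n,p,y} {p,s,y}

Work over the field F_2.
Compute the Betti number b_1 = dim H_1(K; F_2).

b_1=5

n_0=10 n_1=24 n_2=13  [Z2]
∂1: piv[gi,gm,gs,gw,gy,in,ip,st] rk=8  ker:is,iw,iy,mn,mp,ms,mw,my,np,ns,nw,ny,ps,py,sy,wy
∂2: piv[gis,gmw,gwy,inp,iny,ipy,mns,mnw,mps,mpy,msy] rk=11  ker:npy,psy
b_1=(24−8)−11=5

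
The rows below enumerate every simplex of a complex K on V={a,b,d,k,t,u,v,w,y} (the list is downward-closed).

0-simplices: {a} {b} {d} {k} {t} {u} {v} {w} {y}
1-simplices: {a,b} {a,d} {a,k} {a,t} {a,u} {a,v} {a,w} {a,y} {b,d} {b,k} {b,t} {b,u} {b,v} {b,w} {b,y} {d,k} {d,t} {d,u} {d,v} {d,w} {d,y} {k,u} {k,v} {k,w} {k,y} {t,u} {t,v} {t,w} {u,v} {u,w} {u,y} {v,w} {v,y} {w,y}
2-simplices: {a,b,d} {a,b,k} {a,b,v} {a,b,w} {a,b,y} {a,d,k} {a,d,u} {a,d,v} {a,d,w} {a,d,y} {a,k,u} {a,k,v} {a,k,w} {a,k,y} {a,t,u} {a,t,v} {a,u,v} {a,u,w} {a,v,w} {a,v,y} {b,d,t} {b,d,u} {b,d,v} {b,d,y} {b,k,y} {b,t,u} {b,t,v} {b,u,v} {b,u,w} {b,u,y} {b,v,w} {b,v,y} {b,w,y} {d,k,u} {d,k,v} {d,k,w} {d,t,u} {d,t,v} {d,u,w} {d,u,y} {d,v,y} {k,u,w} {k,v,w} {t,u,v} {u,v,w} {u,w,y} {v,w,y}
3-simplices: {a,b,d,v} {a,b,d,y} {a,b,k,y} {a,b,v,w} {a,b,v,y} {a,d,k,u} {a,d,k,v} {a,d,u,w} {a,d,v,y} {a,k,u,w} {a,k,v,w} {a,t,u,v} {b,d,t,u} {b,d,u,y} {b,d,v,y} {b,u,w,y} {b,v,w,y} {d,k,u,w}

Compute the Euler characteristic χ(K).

χ(K)=4

n_0=9 n_1=34 n_2=47 n_3=18
χ=+9−34+47−18=4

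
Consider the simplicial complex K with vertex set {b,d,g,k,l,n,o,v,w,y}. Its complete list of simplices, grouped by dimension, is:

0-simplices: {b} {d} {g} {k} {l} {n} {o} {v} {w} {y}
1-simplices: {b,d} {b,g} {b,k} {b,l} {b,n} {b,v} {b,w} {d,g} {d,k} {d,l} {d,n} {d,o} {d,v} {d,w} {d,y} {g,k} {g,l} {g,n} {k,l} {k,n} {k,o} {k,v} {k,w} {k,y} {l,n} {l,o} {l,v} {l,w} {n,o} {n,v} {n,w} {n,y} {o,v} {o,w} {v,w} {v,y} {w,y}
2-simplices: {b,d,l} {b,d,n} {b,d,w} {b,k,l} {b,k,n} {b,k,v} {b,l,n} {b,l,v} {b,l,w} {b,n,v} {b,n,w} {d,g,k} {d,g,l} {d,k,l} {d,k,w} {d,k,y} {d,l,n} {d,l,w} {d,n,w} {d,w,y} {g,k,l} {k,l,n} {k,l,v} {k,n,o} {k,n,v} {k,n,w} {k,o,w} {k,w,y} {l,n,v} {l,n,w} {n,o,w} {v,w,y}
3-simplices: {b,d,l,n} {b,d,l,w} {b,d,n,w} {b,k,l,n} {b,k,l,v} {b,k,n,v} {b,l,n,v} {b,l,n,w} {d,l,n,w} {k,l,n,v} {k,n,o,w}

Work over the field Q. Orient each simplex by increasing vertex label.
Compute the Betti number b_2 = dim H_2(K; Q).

n_0=10 n_1=37 n_2=32 n_3=11  [Q]
∂1: piv[bd,bg,bk,bl,bn,bv,bw,do,dy] rk=9  ker:dg,dk,dl,dn,dv,dw,gk,gl,gn,kl,kn,ko,kv,kw,ky,ln,lo,lv,lw,no,nv,nw,ny,ov,ow,vw,vy,wy
∂2: piv[bdl,bdn,bdw,bkl,bkn,bkv,bln,blv,blw,bnv,bnw,dgk,dgl,dkl,dkw,dky,dwy,kno,kow,vwy] rk=20  ker:dln,dlw,dnw,gkl,kln,klv,knv,knw,kwy,lnv,lnw,now
∂3: piv[bdln,bdlw,bdnw,bkln,bklv,bknv,blnv,blnw,know] rk=9  ker:dlnw,klnv
b_2=(32−20)−9=3

b_2=3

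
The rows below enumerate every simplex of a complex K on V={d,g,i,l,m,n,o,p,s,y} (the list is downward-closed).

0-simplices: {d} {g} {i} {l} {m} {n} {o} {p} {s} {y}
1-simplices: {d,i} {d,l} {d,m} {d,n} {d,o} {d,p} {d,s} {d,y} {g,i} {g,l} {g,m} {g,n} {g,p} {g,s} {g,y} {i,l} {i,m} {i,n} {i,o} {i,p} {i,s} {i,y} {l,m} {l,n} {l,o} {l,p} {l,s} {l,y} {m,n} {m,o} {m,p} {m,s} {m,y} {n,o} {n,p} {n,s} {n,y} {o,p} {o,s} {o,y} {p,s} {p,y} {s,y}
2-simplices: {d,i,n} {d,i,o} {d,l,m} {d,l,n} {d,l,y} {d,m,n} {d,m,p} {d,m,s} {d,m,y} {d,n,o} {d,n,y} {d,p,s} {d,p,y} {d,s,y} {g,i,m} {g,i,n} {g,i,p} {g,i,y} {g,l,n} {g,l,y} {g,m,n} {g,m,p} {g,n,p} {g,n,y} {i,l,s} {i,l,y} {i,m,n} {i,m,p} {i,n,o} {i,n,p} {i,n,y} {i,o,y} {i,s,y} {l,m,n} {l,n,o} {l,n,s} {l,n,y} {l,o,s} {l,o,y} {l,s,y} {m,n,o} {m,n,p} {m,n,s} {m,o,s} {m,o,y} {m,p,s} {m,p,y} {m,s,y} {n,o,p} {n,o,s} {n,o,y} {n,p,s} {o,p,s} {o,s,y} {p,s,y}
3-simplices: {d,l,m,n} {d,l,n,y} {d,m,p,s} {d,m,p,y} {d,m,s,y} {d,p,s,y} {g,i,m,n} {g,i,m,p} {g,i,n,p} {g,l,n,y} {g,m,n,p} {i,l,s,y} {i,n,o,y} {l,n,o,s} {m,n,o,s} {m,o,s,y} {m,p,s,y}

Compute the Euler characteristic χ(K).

n_0=10 n_1=43 n_2=55 n_3=17
χ=+10−43+55−17=5

χ(K)=5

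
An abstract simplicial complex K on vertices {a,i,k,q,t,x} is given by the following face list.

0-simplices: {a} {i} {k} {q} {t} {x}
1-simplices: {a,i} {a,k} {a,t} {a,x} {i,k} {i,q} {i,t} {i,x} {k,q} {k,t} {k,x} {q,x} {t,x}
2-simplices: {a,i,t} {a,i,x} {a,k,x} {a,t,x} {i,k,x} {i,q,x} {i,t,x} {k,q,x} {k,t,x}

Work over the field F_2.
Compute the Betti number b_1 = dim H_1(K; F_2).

b_1=0

n_0=6 n_1=13 n_2=9  [Z2]
∂1: piv[ai,ak,at,ax,iq] rk=5  ker:ik,it,ix,kq,kt,kx,qx,tx
∂2: piv[ait,aix,akx,atx,ikx,iqx,kqx,ktx] rk=8  ker:itx
b_1=(13−5)−8=0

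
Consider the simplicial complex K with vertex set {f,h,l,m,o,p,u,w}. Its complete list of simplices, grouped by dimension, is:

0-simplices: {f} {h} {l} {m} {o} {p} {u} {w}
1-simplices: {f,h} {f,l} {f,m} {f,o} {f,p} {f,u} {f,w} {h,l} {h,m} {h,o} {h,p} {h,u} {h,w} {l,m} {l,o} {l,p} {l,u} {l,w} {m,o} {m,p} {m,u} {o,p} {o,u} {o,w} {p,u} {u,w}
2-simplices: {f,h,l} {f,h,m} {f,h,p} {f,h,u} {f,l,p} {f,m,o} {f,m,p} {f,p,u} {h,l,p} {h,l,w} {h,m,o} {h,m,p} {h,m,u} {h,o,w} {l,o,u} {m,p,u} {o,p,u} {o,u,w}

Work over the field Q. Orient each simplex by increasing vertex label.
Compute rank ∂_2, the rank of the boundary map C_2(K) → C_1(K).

n_0=8 n_1=26 n_2=18  [Q]
∂1: piv[fh,fl,fm,fo,fp,fu,fw] rk=7  ker:hl,hm,ho,hp,hu,hw,lm,lo,lp,lu,lw,mo,mp,mu,op,ou,ow,pu,uw
∂2: piv[fhl,fhm,fhp,fhu,flp,fmo,fmp,fpu,hlw,hmo,hmu,how,lou,opu,ouw] rk=15  ker:hlp,hmp,mpu
rk∂_2=15

rank∂_2=15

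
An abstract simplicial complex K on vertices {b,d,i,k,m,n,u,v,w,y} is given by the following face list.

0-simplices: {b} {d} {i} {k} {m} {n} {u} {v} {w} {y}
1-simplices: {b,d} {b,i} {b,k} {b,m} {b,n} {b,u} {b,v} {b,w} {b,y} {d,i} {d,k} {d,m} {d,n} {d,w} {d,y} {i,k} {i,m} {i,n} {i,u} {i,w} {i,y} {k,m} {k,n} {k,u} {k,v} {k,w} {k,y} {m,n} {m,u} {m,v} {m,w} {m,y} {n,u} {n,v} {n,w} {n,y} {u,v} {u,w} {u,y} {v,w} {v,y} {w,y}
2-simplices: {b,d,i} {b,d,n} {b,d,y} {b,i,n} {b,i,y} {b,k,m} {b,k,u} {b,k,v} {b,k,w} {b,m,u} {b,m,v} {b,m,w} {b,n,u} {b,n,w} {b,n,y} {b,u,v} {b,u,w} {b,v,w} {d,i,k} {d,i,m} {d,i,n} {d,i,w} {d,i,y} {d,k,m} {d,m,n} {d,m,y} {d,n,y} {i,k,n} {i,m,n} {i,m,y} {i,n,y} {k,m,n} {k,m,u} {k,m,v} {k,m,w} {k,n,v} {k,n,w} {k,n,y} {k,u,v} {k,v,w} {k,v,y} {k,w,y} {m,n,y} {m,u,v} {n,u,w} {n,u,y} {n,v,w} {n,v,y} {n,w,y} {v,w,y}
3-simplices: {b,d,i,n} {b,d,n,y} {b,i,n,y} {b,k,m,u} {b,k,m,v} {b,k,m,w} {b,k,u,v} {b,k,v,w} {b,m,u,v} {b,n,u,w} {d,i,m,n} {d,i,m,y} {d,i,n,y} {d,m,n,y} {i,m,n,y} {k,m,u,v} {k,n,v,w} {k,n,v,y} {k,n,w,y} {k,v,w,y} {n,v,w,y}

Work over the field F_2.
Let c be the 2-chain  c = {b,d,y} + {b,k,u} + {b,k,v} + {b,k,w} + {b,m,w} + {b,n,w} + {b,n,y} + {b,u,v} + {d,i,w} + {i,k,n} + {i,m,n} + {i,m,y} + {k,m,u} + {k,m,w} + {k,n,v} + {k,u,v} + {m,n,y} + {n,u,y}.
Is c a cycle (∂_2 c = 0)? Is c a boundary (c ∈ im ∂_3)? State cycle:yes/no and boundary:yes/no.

n_0=10 n_1=42 n_2=50 n_3=21  [Z2]
∂1: piv[bd,bi,bk,bm,bn,bu,bv,bw,by] rk=9  ker:di,dk,dm,dn,dw,dy,ik,im,in,iu,iw,iy,km,kn,ku,kv,kw,ky,mn,mu,mv,mw,my,nu,nv,nw,ny,uv,uw,uy,vw,vy,wy
∂2: piv[bdi,bdn,bdy,bin,biy,bkm,bku,bkv,bkw,bmu,bmv,bmw,bnu,bnw,bny,buv,buw,bvw,dik,dim,diw,dkm,dmn,dmy,ikn,knv,knw,kny,kvy,kwy,nuy] rk=31  ker:din,diy,dny,imn,imy,iny,kmn,kmu,kmv,kmw,kuv,kvw,mny,muv,nuw,nvw,nvy,nwy,vwy
∂3: piv[bdin,bdny,biny,bkmu,bkmv,bkmw,bkuv,bkvw,bmuv,bnuw,dimn,dimy,diny,dmny,knvw,knvy,knwy,kvwy] rk=18  ker:imny,kmuv,nvwy
∂2c = {b,d} + {b,k} + {b,m} + {b,w} + {d,i} + {d,w} + {d,y} + {i,k} + {i,w} + {i,y} + {k,u} + {k,v} + {m,u} + {n,u} + {n,v} + {n,w} + {n,y} + {u,y}

cycle:no boundary:no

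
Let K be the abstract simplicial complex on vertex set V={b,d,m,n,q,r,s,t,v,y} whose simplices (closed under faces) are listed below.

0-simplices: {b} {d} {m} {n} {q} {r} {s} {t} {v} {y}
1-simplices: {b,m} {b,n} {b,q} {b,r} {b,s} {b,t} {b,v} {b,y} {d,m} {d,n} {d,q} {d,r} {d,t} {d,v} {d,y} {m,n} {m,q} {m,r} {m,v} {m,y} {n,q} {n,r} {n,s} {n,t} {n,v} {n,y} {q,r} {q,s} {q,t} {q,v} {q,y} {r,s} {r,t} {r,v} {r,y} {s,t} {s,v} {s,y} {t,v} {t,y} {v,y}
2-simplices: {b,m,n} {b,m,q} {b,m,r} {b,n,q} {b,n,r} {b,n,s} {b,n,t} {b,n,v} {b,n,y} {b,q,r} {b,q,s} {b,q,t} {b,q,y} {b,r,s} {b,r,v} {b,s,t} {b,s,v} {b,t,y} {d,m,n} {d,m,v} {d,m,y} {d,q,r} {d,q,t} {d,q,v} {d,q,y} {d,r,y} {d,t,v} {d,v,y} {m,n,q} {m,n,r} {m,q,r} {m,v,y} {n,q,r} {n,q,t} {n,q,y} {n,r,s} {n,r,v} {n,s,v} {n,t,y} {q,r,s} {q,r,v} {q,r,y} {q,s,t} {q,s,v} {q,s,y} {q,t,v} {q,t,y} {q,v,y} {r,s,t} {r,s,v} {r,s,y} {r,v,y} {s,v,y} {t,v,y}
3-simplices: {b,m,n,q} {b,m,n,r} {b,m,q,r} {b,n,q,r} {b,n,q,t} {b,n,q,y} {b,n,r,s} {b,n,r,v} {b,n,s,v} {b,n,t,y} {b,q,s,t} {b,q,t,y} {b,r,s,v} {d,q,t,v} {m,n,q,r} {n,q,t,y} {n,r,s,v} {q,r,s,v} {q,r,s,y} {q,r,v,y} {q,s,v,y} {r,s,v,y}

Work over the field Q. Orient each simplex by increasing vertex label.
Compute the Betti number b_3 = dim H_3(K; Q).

b_3=4

n_0=10 n_1=41 n_2=54 n_3=22  [Q]
∂1: piv[bm,bn,bq,br,bs,bt,bv,by,dm] rk=9  ker:dn,dq,dr,dt,dv,dy,mn,mq,mr,mv,my,nq,nr,ns,nt,nv,ny,qr,qs,qt,qv,qy,rs,rt,rv,ry,st,sv,sy,tv,ty,vy
∂2: piv[bmn,bmq,bmr,bnq,bnr,bns,bnt,bnv,bny,bqr,bqs,bqt,bqy,brs,brv,bst,bsv,bty,dmn,dmv,dmy,dqr,dqt,dqv,dqy,dry,dtv,dvy,qrv,qsy,rst] rk=31  ker:mnq,mnr,mqr,mvy,nqr,nqt,nqy,nrs,nrv,nsv,nty,qrs,qry,qst,qsv,qtv,qty,qvy,rsv,rsy,rvy,svy,tvy
∂3: piv[bmnq,bmnr,bmqr,bnqr,bnqt,bnqy,bnrs,bnrv,bnsv,bnty,bqst,bqty,brsv,dqtv,qrsv,qrsy,qrvy,qsvy] rk=18  ker:mnqr,nqty,nrsv,rsvy
b_3=(22−18)−0=4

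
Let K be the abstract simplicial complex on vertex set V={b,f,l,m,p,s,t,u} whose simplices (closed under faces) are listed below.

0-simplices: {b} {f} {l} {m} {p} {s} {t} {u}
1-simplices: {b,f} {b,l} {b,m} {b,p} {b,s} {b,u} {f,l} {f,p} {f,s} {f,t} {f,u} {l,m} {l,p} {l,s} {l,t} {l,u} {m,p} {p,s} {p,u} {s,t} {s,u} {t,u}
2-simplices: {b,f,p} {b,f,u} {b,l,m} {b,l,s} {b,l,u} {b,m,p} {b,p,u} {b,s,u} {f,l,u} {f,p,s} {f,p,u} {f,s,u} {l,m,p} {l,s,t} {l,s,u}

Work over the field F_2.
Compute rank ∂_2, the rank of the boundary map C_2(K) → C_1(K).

n_0=8 n_1=22 n_2=15  [Z2]
∂1: piv[bf,bl,bm,bp,bs,bu,ft] rk=7  ker:fl,fp,fs,fu,lm,lp,ls,lt,lu,mp,ps,pu,st,su,tu
∂2: piv[bfp,bfu,blm,bls,blu,bmp,bpu,bsu,flu,fps,fsu,lmp,lst] rk=13  ker:fpu,lsu
rk∂_2=13

rank∂_2=13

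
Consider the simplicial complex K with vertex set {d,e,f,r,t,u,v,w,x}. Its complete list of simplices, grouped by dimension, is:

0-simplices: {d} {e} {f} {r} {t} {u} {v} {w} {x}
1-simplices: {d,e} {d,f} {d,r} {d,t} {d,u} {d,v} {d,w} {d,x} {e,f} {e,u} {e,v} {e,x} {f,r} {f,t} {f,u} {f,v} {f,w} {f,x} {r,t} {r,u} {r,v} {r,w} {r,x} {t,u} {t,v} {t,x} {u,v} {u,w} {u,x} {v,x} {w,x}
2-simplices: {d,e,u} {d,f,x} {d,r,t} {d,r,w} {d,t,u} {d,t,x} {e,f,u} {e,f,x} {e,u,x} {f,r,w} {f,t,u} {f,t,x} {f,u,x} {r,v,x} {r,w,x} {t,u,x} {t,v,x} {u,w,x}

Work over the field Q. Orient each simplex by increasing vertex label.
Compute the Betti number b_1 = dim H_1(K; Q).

b_1=7

n_0=9 n_1=31 n_2=18  [Q]
∂1: piv[de,df,dr,dt,du,dv,dw,dx] rk=8  ker:ef,eu,ev,ex,fr,ft,fu,fv,fw,fx,rt,ru,rv,rw,rx,tu,tv,tx,uv,uw,ux,vx,wx
∂2: piv[deu,dfx,drt,drw,dtu,dtx,efu,efx,eux,frw,ftu,ftx,rvx,rwx,tvx,uwx] rk=16  ker:fux,tux
b_1=(31−8)−16=7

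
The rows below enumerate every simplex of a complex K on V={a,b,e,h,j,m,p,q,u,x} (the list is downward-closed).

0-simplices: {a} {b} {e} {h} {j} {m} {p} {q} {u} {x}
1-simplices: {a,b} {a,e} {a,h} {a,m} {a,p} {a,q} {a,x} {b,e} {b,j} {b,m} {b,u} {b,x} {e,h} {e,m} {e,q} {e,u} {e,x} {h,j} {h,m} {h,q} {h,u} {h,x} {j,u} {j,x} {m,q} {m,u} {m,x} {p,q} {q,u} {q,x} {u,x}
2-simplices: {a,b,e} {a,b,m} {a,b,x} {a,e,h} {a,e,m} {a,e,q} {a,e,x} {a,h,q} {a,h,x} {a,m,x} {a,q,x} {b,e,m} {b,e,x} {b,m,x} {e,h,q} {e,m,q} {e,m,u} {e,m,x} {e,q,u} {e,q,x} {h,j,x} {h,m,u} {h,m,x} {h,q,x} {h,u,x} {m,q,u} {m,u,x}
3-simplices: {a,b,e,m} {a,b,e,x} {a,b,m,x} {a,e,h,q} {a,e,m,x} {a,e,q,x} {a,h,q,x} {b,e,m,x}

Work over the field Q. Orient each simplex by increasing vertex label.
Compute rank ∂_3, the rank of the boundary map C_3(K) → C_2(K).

n_0=10 n_1=31 n_2=27 n_3=8  [Q]
∂1: piv[ab,ae,ah,am,ap,aq,ax,bj,bu] rk=9  ker:be,bm,bx,eh,em,eq,eu,ex,hj,hm,hq,hu,hx,ju,jx,mq,mu,mx,pq,qu,qx,ux
∂2: piv[abe,abm,abx,aeh,aem,aeq,aex,ahq,ahx,amx,aqx,emq,emu,equ,hjx,hmu,hmx,hux] rk=18  ker:bem,bex,bmx,ehq,emx,eqx,hqx,mqu,mux
∂3: piv[abem,abex,abmx,aehq,aemx,aeqx,ahqx] rk=7  ker:bemx
rk∂_3=7

rank∂_3=7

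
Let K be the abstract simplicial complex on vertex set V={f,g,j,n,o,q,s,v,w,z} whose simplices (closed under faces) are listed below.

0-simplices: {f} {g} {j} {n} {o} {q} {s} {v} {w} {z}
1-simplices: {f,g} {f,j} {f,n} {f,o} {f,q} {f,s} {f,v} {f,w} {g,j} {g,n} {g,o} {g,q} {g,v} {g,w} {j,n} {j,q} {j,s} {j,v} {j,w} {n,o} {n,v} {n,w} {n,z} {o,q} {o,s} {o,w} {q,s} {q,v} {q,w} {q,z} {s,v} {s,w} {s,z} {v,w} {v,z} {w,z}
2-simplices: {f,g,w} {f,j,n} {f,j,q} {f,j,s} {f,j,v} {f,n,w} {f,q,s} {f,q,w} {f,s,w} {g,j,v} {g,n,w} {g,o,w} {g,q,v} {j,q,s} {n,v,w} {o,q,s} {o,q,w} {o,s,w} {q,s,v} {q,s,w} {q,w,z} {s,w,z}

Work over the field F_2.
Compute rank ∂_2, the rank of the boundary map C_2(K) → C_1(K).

n_0=10 n_1=36 n_2=22  [Z2]
∂1: piv[fg,fj,fn,fo,fq,fs,fv,fw,nz] rk=9  ker:gj,gn,go,gq,gv,gw,jn,jq,js,jv,jw,no,nv,nw,oq,os,ow,qs,qv,qw,qz,sv,sw,sz,vw,vz,wz
∂2: piv[fgw,fjn,fjq,fjs,fjv,fnw,fqs,fqw,fsw,gjv,gnw,gow,gqv,nvw,oqs,oqw,qsv,qwz,swz] rk=19  ker:jqs,osw,qsw
rk∂_2=19

rank∂_2=19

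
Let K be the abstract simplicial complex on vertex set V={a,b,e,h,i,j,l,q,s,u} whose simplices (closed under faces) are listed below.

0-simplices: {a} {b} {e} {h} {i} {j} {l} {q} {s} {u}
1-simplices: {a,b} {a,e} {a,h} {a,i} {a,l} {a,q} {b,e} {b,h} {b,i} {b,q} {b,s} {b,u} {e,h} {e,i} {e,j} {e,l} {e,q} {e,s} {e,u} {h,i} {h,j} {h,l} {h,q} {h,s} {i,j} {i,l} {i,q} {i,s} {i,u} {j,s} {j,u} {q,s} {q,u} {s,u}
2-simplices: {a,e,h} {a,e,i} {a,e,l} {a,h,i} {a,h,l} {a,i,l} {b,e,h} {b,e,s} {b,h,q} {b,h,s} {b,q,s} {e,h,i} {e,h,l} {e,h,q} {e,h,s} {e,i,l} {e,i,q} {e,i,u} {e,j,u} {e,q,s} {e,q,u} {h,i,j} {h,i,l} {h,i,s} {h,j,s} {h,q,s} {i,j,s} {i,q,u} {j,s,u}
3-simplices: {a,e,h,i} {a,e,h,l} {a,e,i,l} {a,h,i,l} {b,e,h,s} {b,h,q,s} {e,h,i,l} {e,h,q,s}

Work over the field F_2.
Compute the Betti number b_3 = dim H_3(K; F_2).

b_3=1

n_0=10 n_1=34 n_2=29 n_3=8  [Z2]
∂1: piv[ab,ae,ah,ai,al,aq,bs,bu,ej] rk=9  ker:be,bh,bi,bq,eh,ei,el,eq,es,eu,hi,hj,hl,hq,hs,ij,il,iq,is,iu,js,ju,qs,qu,su
∂2: piv[aeh,aei,ael,ahi,ahl,ail,beh,bes,bhq,bhs,bqs,ehq,eiq,eiu,eju,equ,hij,his,hjs,jsu] rk=20  ker:ehi,ehl,ehs,eil,eqs,hil,hqs,ijs,iqu
∂3: piv[aehi,aehl,aeil,ahil,behs,bhqs,ehqs] rk=7  ker:ehil
b_3=(8−7)−0=1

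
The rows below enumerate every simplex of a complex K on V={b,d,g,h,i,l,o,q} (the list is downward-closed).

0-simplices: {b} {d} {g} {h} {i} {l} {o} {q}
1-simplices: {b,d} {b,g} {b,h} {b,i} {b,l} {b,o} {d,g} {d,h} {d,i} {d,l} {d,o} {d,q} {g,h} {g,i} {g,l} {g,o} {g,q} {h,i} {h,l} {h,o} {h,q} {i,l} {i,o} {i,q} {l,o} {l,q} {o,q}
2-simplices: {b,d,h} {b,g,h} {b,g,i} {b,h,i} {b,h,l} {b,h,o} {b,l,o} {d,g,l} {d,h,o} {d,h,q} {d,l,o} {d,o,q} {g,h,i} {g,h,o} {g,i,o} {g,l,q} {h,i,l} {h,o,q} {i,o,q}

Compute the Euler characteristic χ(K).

n_0=8 n_1=27 n_2=19
χ=+8−27+19=0

χ(K)=0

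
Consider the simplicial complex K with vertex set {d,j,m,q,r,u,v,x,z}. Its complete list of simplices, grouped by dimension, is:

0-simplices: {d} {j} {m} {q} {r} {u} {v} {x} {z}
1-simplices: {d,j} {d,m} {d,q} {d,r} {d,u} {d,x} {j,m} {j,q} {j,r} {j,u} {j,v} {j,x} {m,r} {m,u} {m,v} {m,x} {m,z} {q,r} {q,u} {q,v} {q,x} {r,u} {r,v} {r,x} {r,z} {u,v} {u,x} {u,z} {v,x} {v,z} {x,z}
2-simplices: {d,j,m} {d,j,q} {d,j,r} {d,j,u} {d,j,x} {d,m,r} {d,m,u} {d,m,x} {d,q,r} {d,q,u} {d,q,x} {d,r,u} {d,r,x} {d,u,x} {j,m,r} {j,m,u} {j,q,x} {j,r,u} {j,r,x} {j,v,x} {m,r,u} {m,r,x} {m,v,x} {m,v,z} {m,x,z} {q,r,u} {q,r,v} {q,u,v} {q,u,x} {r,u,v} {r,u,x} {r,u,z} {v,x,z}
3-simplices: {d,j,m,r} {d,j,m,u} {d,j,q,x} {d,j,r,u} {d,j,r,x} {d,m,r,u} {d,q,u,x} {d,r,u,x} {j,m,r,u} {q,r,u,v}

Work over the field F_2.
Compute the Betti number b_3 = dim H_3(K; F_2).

b_3=1

n_0=9 n_1=31 n_2=33 n_3=10  [Z2]
∂1: piv[dj,dm,dq,dr,du,dx,jv,mz] rk=8  ker:jm,jq,jr,ju,jx,mr,mu,mv,mx,qr,qu,qv,qx,ru,rv,rx,rz,uv,ux,uz,vx,vz,xz
∂2: piv[djm,djq,djr,dju,djx,dmr,dmu,dmx,dqr,dqu,dqx,dru,drx,dux,jvx,mvx,mvz,mxz,qrv,quv,ruz] rk=21  ker:jmr,jmu,jqx,jru,jrx,mru,mrx,qru,qux,ruv,rux,vxz
∂3: piv[djmr,djmu,djqx,djru,djrx,dmru,dqux,drux,qruv] rk=9  ker:jmru
b_3=(10−9)−0=1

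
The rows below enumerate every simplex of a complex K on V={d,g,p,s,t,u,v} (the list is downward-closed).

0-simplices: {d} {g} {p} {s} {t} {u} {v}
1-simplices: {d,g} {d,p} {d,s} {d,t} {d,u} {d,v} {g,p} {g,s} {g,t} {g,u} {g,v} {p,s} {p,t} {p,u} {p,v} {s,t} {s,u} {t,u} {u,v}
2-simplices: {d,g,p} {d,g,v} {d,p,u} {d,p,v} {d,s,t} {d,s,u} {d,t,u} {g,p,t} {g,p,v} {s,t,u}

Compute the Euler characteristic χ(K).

χ(K)=-2

n_0=7 n_1=19 n_2=10
χ=+7−19+10=-2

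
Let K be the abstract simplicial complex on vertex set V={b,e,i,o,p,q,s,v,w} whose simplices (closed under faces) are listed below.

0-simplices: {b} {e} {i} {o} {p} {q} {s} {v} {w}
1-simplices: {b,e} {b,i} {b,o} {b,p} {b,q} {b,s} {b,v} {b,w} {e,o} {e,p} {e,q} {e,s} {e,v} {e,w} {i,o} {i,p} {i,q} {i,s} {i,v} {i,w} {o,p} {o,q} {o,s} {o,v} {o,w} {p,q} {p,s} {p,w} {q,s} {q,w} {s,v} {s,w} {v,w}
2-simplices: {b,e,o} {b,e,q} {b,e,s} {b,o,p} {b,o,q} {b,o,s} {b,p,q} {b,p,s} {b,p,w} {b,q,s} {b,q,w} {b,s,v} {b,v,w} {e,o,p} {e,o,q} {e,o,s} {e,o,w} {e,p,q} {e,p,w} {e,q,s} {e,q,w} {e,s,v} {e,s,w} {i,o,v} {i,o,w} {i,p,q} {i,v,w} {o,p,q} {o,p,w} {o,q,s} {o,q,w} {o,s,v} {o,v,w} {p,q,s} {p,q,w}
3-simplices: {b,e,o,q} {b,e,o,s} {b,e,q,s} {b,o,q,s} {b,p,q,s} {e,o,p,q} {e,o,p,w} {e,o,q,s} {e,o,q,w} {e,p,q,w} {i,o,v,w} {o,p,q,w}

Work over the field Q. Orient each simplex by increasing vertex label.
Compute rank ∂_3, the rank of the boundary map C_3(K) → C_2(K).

n_0=9 n_1=33 n_2=35 n_3=12  [Q]
∂1: piv[be,bi,bo,bp,bq,bs,bv,bw] rk=8  ker:eo,ep,eq,es,ev,ew,io,ip,iq,is,iv,iw,op,oq,os,ov,ow,pq,ps,pw,qs,qw,sv,sw,vw
∂2: piv[beo,beq,bes,bop,boq,bos,bpq,bps,bpw,bqs,bqw,bsv,bvw,eop,eow,epw,esv,esw,iov,iow,ipq,ivw] rk=22  ker:eoq,eos,epq,eqs,eqw,opq,opw,oqs,oqw,osv,ovw,pqs,pqw
∂3: piv[beoq,beos,beqs,boqs,bpqs,eopq,eopw,eoqw,epqw,iovw] rk=10  ker:eoqs,opqw
rk∂_3=10

rank∂_3=10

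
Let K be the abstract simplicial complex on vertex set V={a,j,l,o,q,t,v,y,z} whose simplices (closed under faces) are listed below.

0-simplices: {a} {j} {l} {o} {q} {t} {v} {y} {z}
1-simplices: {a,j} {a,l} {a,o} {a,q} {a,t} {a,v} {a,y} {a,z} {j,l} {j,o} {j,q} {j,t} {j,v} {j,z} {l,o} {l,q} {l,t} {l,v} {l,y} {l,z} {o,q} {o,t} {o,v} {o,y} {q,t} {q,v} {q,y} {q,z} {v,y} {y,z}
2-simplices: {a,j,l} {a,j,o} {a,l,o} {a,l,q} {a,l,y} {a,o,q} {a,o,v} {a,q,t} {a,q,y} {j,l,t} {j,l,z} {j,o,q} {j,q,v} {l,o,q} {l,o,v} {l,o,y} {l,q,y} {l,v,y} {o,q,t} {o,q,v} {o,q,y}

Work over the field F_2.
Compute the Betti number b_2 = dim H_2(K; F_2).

n_0=9 n_1=30 n_2=21  [Z2]
∂1: piv[aj,al,ao,aq,at,av,ay,az] rk=8  ker:jl,jo,jq,jt,jv,jz,lo,lq,lt,lv,ly,lz,oq,ot,ov,oy,qt,qv,qy,qz,vy,yz
∂2: piv[ajl,ajo,alo,alq,aly,aoq,aov,aqt,aqy,jlt,jlz,joq,jqv,lov,loy,lvy,oqt,oqv] rk=18  ker:loq,lqy,oqy
b_2=(21−18)−0=3

b_2=3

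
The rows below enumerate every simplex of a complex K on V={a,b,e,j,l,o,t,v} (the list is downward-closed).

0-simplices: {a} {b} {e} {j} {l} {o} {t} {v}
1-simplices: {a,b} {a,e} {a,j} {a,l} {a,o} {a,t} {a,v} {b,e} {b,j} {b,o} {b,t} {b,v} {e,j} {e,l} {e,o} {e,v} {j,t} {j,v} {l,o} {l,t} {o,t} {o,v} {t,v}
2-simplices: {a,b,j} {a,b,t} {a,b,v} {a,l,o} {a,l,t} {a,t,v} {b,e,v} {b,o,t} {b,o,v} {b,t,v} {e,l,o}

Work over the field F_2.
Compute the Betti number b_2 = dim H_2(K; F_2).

b_2=1

n_0=8 n_1=23 n_2=11  [Z2]
∂1: piv[ab,ae,aj,al,ao,at,av] rk=7  ker:be,bj,bo,bt,bv,ej,el,eo,ev,jt,jv,lo,lt,ot,ov,tv
∂2: piv[abj,abt,abv,alo,alt,atv,bev,bot,bov,elo] rk=10  ker:btv
b_2=(11−10)−0=1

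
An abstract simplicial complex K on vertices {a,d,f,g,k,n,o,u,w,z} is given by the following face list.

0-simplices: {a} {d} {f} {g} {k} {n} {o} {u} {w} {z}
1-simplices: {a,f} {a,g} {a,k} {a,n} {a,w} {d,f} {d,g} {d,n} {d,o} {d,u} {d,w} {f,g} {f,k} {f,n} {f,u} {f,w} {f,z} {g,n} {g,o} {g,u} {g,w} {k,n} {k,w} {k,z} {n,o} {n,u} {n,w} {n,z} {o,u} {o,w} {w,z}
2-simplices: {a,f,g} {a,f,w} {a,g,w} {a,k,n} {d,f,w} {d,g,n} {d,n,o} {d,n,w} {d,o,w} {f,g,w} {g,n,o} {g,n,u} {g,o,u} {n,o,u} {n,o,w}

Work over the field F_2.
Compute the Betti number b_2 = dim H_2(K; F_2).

n_0=10 n_1=31 n_2=15  [Z2]
∂1: piv[af,ag,ak,an,aw,df,do,du,fz] rk=9  ker:dg,dn,dw,fg,fk,fn,fu,fw,gn,go,gu,gw,kn,kw,kz,no,nu,nw,nz,ou,ow,wz
∂2: piv[afg,afw,agw,akn,dfw,dgn,dno,dnw,dow,gno,gnu,gou] rk=12  ker:fgw,nou,now
b_2=(15−12)−0=3

b_2=3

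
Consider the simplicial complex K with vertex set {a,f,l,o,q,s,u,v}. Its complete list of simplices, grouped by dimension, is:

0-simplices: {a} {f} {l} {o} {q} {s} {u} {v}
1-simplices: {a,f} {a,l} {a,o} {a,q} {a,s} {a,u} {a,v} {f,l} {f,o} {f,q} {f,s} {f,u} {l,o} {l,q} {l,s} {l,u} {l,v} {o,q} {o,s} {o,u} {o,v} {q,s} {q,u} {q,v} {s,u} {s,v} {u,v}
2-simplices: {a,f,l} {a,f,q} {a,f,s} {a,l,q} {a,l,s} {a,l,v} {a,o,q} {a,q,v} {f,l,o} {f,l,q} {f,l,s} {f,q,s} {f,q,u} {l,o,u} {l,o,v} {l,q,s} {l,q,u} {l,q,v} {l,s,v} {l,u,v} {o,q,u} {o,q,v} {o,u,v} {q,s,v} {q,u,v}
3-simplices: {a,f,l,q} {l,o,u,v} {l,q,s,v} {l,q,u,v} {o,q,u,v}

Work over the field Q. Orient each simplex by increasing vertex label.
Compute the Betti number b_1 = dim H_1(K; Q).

b_1=3

n_0=8 n_1=27 n_2=25 n_3=5  [Q]
∂1: piv[af,al,ao,aq,as,au,av] rk=7  ker:fl,fo,fq,fs,fu,lo,lq,ls,lu,lv,oq,os,ou,ov,qs,qu,qv,su,sv,uv
∂2: piv[afl,afq,afs,alq,als,alv,aoq,aqv,flo,fqs,fqu,lou,lov,lqu,lsv,luv,oqu] rk=17  ker:flq,fls,lqs,lqv,oqv,ouv,qsv,quv
∂3: piv[aflq,louv,lqsv,lquv,oquv] rk=5
b_1=(27−7)−17=3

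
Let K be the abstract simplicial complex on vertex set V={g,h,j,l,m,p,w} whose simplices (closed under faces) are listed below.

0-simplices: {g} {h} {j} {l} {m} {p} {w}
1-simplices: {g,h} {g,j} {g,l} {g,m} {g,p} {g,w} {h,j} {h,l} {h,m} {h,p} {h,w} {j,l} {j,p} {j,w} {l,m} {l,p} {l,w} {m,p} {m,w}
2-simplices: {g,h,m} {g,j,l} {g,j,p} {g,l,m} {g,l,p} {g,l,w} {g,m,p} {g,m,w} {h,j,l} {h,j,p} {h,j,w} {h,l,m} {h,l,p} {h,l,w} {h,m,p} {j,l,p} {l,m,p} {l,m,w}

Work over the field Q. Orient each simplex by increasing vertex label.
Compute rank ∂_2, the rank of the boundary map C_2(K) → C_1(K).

n_0=7 n_1=19 n_2=18  [Q]
∂1: piv[gh,gj,gl,gm,gp,gw] rk=6  ker:hj,hl,hm,hp,hw,jl,jp,jw,lm,lp,lw,mp,mw
∂2: piv[ghm,gjl,gjp,glm,glp,glw,gmp,gmw,hjl,hjp,hjw,hlm,hlw] rk=13  ker:hlp,hmp,jlp,lmp,lmw
rk∂_2=13

rank∂_2=13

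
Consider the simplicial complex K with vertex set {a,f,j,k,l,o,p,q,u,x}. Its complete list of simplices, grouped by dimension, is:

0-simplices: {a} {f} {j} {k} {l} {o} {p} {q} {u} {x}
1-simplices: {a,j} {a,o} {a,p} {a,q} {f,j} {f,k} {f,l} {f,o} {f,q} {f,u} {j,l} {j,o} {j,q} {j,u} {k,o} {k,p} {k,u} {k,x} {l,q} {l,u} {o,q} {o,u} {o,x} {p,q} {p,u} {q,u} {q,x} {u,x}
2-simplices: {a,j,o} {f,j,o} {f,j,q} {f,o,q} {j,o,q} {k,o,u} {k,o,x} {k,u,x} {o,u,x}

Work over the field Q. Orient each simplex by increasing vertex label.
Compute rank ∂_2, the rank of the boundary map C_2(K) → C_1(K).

rank∂_2=7

n_0=10 n_1=28 n_2=9  [Q]
∂1: piv[aj,ao,ap,aq,fj,fk,fl,fu,kx] rk=9  ker:fo,fq,jl,jo,jq,ju,ko,kp,ku,lq,lu,oq,ou,ox,pq,pu,qu,qx,ux
∂2: piv[ajo,fjo,fjq,foq,kou,kox,kux] rk=7  ker:joq,oux
rk∂_2=7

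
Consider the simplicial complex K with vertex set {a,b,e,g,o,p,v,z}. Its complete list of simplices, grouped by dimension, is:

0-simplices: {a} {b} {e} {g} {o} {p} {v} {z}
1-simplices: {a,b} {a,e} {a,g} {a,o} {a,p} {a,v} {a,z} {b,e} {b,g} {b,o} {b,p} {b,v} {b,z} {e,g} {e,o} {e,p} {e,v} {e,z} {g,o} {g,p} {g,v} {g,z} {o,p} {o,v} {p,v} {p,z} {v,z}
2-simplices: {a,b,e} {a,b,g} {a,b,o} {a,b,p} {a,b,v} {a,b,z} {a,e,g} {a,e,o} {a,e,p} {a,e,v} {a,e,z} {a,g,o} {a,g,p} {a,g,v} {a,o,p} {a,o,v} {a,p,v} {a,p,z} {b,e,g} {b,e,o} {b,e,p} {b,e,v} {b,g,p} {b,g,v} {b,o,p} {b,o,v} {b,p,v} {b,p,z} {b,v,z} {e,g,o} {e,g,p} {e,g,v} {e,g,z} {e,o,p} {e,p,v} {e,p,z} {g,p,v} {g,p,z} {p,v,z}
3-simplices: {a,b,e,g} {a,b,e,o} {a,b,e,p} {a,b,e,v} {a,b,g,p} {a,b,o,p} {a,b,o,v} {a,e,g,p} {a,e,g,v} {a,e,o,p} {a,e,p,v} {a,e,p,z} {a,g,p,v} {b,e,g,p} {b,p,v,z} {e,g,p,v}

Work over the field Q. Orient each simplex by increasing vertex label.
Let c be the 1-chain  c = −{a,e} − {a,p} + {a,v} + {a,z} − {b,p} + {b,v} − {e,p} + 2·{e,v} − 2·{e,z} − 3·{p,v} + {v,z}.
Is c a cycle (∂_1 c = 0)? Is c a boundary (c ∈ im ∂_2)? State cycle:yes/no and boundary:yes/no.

cycle:yes boundary:yes

n_0=8 n_1=27 n_2=39 n_3=16  [Q]
∂1: piv[ab,ae,ag,ao,ap,av,az] rk=7  ker:be,bg,bo,bp,bv,bz,eg,eo,ep,ev,ez,go,gp,gv,gz,op,ov,pv,pz,vz
∂2: piv[abe,abg,abo,abp,abv,abz,aeg,aeo,aep,aev,aez,ago,agp,agv,aop,aov,apv,apz,bvz,egz] rk=20  ker:beg,beo,bep,bev,bgp,bgv,bop,bov,bpv,bpz,ego,egp,egv,eop,epv,epz,gpv,gpz,pvz
∂3: piv[abeg,abeo,abep,abev,abgp,abop,abov,aegp,aegv,aeop,aepv,aepz,agpv,bpvz] rk=14  ker:begp,egpv
∂1c = 0
c vs im∂2: reduces to 0 ⇒ boundary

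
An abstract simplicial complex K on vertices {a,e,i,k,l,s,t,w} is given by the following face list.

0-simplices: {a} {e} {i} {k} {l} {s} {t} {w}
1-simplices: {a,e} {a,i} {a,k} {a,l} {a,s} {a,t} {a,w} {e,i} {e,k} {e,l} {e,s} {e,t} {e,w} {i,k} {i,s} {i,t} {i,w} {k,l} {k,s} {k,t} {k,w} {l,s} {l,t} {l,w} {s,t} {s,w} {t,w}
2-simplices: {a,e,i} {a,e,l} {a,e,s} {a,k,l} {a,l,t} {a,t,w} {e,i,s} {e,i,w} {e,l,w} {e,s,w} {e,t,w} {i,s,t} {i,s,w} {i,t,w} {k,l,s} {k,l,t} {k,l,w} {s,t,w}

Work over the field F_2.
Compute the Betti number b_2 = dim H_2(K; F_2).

n_0=8 n_1=27 n_2=18  [Z2]
∂1: piv[ae,ai,ak,al,as,at,aw] rk=7  ker:ei,ek,el,es,et,ew,ik,is,it,iw,kl,ks,kt,kw,ls,lt,lw,st,sw,tw
∂2: piv[aei,ael,aes,akl,alt,atw,eis,eiw,elw,esw,etw,ist,itw,kls,klt,klw] rk=16  ker:isw,stw
b_2=(18−16)−0=2

b_2=2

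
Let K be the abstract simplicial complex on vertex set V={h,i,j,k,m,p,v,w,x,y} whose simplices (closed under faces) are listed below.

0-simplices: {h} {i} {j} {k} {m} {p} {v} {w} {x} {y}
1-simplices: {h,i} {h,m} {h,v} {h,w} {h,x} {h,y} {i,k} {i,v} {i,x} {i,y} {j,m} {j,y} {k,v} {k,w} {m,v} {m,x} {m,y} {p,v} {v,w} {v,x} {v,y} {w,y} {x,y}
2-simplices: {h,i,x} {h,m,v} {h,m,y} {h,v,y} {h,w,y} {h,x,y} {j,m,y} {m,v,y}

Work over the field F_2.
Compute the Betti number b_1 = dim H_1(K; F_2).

b_1=7

n_0=10 n_1=23 n_2=8  [Z2]
∂1: piv[hi,hm,hv,hw,hx,hy,ik,jm,pv] rk=9  ker:iv,ix,iy,jy,kv,kw,mv,mx,my,vw,vx,vy,wy,xy
∂2: piv[hix,hmv,hmy,hvy,hwy,hxy,jmy] rk=7  ker:mvy
b_1=(23−9)−7=7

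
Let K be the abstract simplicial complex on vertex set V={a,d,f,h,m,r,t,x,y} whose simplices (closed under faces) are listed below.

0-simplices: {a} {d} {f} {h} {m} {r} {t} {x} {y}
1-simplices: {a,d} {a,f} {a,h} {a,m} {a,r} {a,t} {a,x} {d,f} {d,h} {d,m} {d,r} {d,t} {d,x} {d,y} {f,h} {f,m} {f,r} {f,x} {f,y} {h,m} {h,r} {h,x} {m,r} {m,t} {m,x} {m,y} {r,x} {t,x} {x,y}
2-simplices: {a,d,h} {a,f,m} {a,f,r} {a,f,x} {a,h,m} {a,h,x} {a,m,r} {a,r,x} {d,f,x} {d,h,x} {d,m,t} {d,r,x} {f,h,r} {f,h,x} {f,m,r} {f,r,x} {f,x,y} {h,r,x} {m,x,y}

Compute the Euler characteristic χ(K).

χ(K)=-1

n_0=9 n_1=29 n_2=19
χ=+9−29+19=-1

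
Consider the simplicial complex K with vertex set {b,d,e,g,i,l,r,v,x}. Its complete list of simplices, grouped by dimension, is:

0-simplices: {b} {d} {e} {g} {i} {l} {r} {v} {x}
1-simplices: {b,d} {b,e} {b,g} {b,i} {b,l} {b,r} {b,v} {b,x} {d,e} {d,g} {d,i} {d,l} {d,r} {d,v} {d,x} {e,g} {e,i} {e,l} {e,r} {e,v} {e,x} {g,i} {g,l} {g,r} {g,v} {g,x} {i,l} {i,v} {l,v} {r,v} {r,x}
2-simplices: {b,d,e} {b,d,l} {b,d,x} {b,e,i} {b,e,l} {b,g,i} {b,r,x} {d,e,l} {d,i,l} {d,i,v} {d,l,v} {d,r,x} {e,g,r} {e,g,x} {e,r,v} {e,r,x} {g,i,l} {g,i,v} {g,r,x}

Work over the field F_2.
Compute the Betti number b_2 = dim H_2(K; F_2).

b_2=2

n_0=9 n_1=31 n_2=19  [Z2]
∂1: piv[bd,be,bg,bi,bl,br,bv,bx] rk=8  ker:de,dg,di,dl,dr,dv,dx,eg,ei,el,er,ev,ex,gi,gl,gr,gv,gx,il,iv,lv,rv,rx
∂2: piv[bde,bdl,bdx,bei,bel,bgi,brx,dil,div,dlv,drx,egr,egx,erv,erx,gil,giv] rk=17  ker:del,grx
b_2=(19−17)−0=2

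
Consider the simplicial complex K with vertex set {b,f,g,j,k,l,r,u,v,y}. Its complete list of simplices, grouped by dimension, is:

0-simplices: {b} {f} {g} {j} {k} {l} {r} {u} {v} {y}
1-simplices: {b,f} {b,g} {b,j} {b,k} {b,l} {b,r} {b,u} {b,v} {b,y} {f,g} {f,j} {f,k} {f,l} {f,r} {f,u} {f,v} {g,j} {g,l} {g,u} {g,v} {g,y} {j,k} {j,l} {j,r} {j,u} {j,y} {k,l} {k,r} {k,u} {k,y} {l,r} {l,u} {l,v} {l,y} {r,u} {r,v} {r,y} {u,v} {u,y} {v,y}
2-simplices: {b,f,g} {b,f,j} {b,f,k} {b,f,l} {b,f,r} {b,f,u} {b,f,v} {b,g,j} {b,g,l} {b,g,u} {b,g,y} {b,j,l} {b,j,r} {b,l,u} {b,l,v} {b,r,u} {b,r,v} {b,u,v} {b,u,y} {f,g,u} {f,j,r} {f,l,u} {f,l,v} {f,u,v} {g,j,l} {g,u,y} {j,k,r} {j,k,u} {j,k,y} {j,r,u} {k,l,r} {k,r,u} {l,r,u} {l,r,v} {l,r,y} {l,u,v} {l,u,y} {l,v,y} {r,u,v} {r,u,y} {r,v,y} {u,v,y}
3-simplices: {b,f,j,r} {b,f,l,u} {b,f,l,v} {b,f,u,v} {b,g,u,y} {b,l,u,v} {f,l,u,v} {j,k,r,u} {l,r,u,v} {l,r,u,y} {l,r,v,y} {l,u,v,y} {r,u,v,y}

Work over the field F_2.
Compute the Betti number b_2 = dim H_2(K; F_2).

b_2=3

n_0=10 n_1=40 n_2=42 n_3=13  [Z2]
∂1: piv[bf,bg,bj,bk,bl,br,bu,bv,by] rk=9  ker:fg,fj,fk,fl,fr,fu,fv,gj,gl,gu,gv,gy,jk,jl,jr,ju,jy,kl,kr,ku,ky,lr,lu,lv,ly,ru,rv,ry,uv,uy,vy
∂2: piv[bfg,bfj,bfk,bfl,bfr,bfu,bfv,bgj,bgl,bgu,bgy,bjl,bjr,blu,blv,bru,brv,buv,buy,jkr,jku,jky,jru,klr,lru,lry,luy,lvy] rk=28  ker:fgu,fjr,flu,flv,fuv,gjl,guy,kru,lrv,luv,ruv,ruy,rvy,uvy
∂3: piv[bfjr,bflu,bflv,bfuv,bguy,bluv,jkru,lruv,lruy,lrvy,luvy] rk=11  ker:fluv,ruvy
b_2=(42−28)−11=3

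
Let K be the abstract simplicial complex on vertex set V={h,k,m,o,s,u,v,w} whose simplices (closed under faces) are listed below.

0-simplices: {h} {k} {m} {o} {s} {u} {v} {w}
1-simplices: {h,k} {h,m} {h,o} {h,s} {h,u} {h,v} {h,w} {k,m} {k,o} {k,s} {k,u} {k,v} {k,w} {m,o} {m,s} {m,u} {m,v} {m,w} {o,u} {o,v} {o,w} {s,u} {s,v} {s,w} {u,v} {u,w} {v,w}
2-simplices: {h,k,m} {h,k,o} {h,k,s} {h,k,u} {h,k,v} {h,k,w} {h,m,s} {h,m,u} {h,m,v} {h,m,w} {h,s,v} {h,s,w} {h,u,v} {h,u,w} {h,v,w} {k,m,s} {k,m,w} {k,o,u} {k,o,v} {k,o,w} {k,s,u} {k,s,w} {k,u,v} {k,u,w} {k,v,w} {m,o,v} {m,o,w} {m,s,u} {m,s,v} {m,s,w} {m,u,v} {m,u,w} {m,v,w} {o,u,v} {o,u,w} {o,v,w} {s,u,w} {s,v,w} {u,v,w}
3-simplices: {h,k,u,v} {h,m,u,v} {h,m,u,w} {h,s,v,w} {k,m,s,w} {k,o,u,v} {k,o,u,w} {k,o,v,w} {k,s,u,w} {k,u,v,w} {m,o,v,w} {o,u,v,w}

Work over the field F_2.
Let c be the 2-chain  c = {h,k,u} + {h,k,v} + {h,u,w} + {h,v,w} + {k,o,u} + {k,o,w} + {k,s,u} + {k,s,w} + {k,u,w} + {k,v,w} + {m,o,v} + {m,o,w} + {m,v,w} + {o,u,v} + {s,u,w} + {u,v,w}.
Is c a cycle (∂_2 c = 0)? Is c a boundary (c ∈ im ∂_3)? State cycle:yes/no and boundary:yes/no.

n_0=8 n_1=27 n_2=39 n_3=12  [Z2]
∂1: piv[hk,hm,ho,hs,hu,hv,hw] rk=7  ker:km,ko,ks,ku,kv,kw,mo,ms,mu,mv,mw,ou,ov,ow,su,sv,sw,uv,uw,vw
∂2: piv[hkm,hko,hks,hku,hkv,hkw,hms,hmu,hmv,hmw,hsv,hsw,huv,huw,hvw,kou,kov,kow,ksu,mov] rk=20  ker:kms,kmw,ksw,kuv,kuw,kvw,mow,msu,msv,msw,muv,muw,mvw,ouv,ouw,ovw,suw,svw,uvw
∂3: piv[hkuv,hmuv,hmuw,hsvw,kmsw,kouv,kouw,kovw,ksuw,kuvw,movw] rk=11  ker:ouvw
∂2c = 0
c vs im∂3: residual ≠ 0 ⇒ not boundary

cycle:yes boundary:no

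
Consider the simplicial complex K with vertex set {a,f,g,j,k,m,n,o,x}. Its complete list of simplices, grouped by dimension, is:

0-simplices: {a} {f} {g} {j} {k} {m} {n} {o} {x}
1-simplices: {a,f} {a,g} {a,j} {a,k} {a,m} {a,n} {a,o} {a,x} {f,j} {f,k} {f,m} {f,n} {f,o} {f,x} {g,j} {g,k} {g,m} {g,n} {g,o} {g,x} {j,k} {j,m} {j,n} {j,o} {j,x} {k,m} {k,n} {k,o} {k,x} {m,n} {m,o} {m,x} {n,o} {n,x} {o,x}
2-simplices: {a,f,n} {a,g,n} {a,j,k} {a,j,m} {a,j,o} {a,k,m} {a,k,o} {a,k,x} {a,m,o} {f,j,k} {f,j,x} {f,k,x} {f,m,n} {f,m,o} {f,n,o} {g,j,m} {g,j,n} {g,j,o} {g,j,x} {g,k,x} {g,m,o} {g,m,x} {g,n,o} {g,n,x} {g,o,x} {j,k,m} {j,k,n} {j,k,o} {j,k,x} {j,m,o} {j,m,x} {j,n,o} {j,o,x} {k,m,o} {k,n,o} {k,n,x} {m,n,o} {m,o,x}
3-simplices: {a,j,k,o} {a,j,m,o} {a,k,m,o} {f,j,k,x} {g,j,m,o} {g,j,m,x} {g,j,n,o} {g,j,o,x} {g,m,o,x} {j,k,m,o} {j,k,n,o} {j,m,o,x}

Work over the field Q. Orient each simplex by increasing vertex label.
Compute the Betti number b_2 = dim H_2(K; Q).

b_2=2

n_0=9 n_1=35 n_2=38 n_3=12  [Q]
∂1: piv[af,ag,aj,ak,am,an,ao,ax] rk=8  ker:fj,fk,fm,fn,fo,fx,gj,gk,gm,gn,go,gx,jk,jm,jn,jo,jx,km,kn,ko,kx,mn,mo,mx,no,nx,ox
∂2: piv[afn,agn,ajk,ajm,ajo,akm,ako,akx,amo,fjk,fjx,fkx,fmn,fmo,fno,gjm,gjn,gjo,gjx,gkx,gmx,gno,gnx,gox,jkn] rk=25  ker:gmo,jkm,jko,jkx,jmo,jmx,jno,jox,kmo,kno,knx,mno,mox
∂3: piv[ajko,ajmo,akmo,fjkx,gjmo,gjmx,gjno,gjox,gmox,jkmo,jkno] rk=11  ker:jmox
b_2=(38−25)−11=2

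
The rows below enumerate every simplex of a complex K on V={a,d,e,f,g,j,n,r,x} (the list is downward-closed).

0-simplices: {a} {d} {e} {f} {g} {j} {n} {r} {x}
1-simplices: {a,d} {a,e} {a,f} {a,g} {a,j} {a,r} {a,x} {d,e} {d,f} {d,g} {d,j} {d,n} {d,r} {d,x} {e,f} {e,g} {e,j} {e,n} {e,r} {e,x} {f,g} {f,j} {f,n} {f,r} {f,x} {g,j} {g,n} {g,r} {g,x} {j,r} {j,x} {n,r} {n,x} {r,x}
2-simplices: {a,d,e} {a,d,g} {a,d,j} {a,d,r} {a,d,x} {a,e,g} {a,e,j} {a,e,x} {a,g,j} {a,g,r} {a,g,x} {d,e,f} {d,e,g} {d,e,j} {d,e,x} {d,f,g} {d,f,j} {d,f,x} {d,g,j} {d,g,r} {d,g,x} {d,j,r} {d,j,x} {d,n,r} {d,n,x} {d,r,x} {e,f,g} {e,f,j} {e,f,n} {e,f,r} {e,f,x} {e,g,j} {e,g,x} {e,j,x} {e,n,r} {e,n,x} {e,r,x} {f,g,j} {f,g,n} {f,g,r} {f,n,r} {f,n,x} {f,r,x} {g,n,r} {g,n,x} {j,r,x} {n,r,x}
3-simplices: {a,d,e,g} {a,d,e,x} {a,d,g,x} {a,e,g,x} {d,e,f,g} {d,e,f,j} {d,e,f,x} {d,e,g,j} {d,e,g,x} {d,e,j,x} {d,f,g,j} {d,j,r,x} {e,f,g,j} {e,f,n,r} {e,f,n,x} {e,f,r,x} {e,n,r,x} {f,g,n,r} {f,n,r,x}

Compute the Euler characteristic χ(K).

χ(K)=3

n_0=9 n_1=34 n_2=47 n_3=19
χ=+9−34+47−19=3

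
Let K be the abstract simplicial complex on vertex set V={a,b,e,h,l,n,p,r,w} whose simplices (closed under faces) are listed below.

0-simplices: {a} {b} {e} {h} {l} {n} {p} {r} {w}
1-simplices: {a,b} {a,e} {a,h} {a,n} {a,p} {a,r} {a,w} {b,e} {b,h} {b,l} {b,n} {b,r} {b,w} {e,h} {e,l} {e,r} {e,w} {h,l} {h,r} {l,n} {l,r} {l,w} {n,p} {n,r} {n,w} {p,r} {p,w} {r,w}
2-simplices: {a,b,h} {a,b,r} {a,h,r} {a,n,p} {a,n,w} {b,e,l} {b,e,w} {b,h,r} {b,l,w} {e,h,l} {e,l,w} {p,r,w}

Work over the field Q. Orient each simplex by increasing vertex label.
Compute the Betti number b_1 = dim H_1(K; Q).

b_1=10

n_0=9 n_1=28 n_2=12  [Q]
∂1: piv[ab,ae,ah,an,ap,ar,aw,bl] rk=8  ker:be,bh,bn,br,bw,eh,el,er,ew,hl,hr,ln,lr,lw,np,nr,nw,pr,pw,rw
∂2: piv[abh,abr,ahr,anp,anw,bel,bew,blw,ehl,prw] rk=10  ker:bhr,elw
b_1=(28−8)−10=10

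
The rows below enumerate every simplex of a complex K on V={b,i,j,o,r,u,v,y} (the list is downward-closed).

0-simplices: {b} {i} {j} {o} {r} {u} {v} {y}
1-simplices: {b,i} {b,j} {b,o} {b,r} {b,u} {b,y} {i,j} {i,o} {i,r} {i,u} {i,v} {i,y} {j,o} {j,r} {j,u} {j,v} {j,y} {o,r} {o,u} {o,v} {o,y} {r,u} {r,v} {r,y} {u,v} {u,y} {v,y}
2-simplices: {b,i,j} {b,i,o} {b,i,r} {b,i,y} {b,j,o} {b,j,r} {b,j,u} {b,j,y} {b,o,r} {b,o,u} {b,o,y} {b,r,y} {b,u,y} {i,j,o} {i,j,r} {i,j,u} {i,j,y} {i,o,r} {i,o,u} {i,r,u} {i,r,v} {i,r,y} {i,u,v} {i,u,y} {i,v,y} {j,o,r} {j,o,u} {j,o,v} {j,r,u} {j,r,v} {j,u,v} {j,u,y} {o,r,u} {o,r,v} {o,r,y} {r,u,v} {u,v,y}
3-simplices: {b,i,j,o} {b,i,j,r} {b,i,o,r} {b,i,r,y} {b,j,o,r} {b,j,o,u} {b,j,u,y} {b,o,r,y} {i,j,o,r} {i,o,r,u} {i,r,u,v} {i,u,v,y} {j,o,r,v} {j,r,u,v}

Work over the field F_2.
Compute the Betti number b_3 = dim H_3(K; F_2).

b_3=1

n_0=8 n_1=27 n_2=37 n_3=14  [Z2]
∂1: piv[bi,bj,bo,br,bu,by,iv] rk=7  ker:ij,io,ir,iu,iy,jo,jr,ju,jv,jy,or,ou,ov,oy,ru,rv,ry,uv,uy,vy
∂2: piv[bij,bio,bir,biy,bjo,bjr,bju,bjy,bor,bou,boy,bry,buy,iju,iru,irv,iuv,ivy,jov,jrv] rk=20  ker:ijo,ijr,ijy,ior,iou,iry,iuy,jor,jou,jru,juv,juy,oru,orv,ory,ruv,uvy
∂3: piv[bijo,bijr,bior,biry,bjor,bjou,bjuy,bory,ioru,iruv,iuvy,jorv,jruv] rk=13  ker:ijor
b_3=(14−13)−0=1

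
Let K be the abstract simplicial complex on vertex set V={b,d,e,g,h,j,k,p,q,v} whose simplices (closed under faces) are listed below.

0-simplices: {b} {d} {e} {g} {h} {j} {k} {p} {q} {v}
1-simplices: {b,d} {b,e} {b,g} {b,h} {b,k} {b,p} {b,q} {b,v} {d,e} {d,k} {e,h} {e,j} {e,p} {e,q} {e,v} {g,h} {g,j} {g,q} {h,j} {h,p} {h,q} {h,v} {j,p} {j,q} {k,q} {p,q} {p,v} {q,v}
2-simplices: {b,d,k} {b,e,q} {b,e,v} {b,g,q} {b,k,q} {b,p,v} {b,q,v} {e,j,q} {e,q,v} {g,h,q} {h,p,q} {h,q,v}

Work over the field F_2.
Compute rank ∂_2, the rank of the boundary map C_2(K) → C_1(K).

n_0=10 n_1=28 n_2=12  [Z2]
∂1: piv[bd,be,bg,bh,bk,bp,bq,bv,ej] rk=9  ker:de,dk,eh,ep,eq,ev,gh,gj,gq,hj,hp,hq,hv,jp,jq,kq,pq,pv,qv
∂2: piv[bdk,beq,bev,bgq,bkq,bpv,bqv,ejq,ghq,hpq,hqv] rk=11  ker:eqv
rk∂_2=11

rank∂_2=11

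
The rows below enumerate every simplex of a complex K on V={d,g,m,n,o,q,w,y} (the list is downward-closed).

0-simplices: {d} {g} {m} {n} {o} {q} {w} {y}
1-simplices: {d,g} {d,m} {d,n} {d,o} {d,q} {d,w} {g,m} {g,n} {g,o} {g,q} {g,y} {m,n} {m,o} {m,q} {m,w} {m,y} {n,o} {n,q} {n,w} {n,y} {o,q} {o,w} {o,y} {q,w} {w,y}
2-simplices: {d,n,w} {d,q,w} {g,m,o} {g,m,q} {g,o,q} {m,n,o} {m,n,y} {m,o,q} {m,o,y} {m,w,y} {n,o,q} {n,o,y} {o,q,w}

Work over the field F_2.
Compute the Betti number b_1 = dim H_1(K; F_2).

b_1=7

n_0=8 n_1=25 n_2=13  [Z2]
∂1: piv[dg,dm,dn,do,dq,dw,gy] rk=7  ker:gm,gn,go,gq,mn,mo,mq,mw,my,no,nq,nw,ny,oq,ow,oy,qw,wy
∂2: piv[dnw,dqw,gmo,gmq,goq,mno,mny,moy,mwy,noq,oqw] rk=11  ker:moq,noy
b_1=(25−7)−11=7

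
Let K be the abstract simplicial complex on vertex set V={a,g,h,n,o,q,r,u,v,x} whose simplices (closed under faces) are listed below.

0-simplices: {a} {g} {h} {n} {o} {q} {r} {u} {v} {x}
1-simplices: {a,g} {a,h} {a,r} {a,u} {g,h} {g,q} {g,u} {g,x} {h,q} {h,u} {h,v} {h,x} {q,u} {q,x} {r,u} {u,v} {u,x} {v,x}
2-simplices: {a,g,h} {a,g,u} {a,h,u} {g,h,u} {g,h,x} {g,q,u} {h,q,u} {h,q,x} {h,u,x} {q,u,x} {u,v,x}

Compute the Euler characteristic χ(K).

χ(K)=3

n_0=10 n_1=18 n_2=11
χ=+10−18+11=3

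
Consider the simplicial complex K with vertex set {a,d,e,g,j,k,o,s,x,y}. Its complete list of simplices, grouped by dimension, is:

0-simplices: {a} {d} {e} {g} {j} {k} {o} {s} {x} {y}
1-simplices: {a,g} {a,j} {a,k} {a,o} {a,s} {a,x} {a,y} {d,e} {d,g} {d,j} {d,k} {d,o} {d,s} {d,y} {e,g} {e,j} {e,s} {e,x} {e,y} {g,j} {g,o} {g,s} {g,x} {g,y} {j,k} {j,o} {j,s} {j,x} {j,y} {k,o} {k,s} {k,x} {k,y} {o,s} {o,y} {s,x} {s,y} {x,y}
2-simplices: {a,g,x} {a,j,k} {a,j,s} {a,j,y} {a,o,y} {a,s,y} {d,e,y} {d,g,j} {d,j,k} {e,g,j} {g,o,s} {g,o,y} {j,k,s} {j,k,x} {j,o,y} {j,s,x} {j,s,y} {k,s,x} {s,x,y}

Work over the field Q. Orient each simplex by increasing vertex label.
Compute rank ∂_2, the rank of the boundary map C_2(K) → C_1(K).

n_0=10 n_1=38 n_2=19  [Q]
∂1: piv[ag,aj,ak,ao,as,ax,ay,de,dg] rk=9  ker:dj,dk,do,ds,dy,eg,ej,es,ex,ey,gj,go,gs,gx,gy,jk,jo,js,jx,jy,ko,ks,kx,ky,os,oy,sx,sy,xy
∂2: piv[agx,ajk,ajs,ajy,aoy,asy,dey,dgj,djk,egj,gos,goy,jks,jkx,joy,jsx,sxy] rk=17  ker:jsy,ksx
rk∂_2=17

rank∂_2=17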